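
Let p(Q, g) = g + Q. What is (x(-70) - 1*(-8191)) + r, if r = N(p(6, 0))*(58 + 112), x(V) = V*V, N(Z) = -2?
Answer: 12751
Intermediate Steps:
p(Q, g) = Q + g
x(V) = V**2
r = -340 (r = -2*(58 + 112) = -2*170 = -340)
(x(-70) - 1*(-8191)) + r = ((-70)**2 - 1*(-8191)) - 340 = (4900 + 8191) - 340 = 13091 - 340 = 12751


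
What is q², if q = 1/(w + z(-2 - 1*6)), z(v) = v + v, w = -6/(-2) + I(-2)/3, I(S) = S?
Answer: 9/1681 ≈ 0.0053540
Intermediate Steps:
w = 7/3 (w = -6/(-2) - 2/3 = -6*(-½) - 2*⅓ = 3 - ⅔ = 7/3 ≈ 2.3333)
z(v) = 2*v
q = -3/41 (q = 1/(7/3 + 2*(-2 - 1*6)) = 1/(7/3 + 2*(-2 - 6)) = 1/(7/3 + 2*(-8)) = 1/(7/3 - 16) = 1/(-41/3) = -3/41 ≈ -0.073171)
q² = (-3/41)² = 9/1681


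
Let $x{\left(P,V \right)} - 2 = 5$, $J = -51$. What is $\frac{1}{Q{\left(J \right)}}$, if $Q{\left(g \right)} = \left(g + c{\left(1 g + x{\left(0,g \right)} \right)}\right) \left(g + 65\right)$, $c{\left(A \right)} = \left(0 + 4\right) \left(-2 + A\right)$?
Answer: $- \frac{1}{3290} \approx -0.00030395$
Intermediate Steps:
$x{\left(P,V \right)} = 7$ ($x{\left(P,V \right)} = 2 + 5 = 7$)
$c{\left(A \right)} = -8 + 4 A$ ($c{\left(A \right)} = 4 \left(-2 + A\right) = -8 + 4 A$)
$Q{\left(g \right)} = \left(20 + 5 g\right) \left(65 + g\right)$ ($Q{\left(g \right)} = \left(g + \left(-8 + 4 \left(1 g + 7\right)\right)\right) \left(g + 65\right) = \left(g + \left(-8 + 4 \left(g + 7\right)\right)\right) \left(65 + g\right) = \left(g + \left(-8 + 4 \left(7 + g\right)\right)\right) \left(65 + g\right) = \left(g + \left(-8 + \left(28 + 4 g\right)\right)\right) \left(65 + g\right) = \left(g + \left(20 + 4 g\right)\right) \left(65 + g\right) = \left(20 + 5 g\right) \left(65 + g\right)$)
$\frac{1}{Q{\left(J \right)}} = \frac{1}{1300 + 5 \left(-51\right)^{2} + 345 \left(-51\right)} = \frac{1}{1300 + 5 \cdot 2601 - 17595} = \frac{1}{1300 + 13005 - 17595} = \frac{1}{-3290} = - \frac{1}{3290}$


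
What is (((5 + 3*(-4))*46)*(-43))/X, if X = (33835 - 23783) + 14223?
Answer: 13846/24275 ≈ 0.57038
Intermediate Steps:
X = 24275 (X = 10052 + 14223 = 24275)
(((5 + 3*(-4))*46)*(-43))/X = (((5 + 3*(-4))*46)*(-43))/24275 = (((5 - 12)*46)*(-43))*(1/24275) = (-7*46*(-43))*(1/24275) = -322*(-43)*(1/24275) = 13846*(1/24275) = 13846/24275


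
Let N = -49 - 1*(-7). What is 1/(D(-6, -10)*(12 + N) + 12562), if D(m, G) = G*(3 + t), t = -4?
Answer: 1/12262 ≈ 8.1553e-5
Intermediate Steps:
N = -42 (N = -49 + 7 = -42)
D(m, G) = -G (D(m, G) = G*(3 - 4) = G*(-1) = -G)
1/(D(-6, -10)*(12 + N) + 12562) = 1/((-1*(-10))*(12 - 42) + 12562) = 1/(10*(-30) + 12562) = 1/(-300 + 12562) = 1/12262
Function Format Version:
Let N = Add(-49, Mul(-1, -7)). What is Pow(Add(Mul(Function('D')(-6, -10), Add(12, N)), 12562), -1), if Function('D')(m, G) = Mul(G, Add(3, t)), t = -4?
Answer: Rational(1, 12262) ≈ 8.1553e-5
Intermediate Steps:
N = -42 (N = Add(-49, 7) = -42)
Function('D')(m, G) = Mul(-1, G) (Function('D')(m, G) = Mul(G, Add(3, -4)) = Mul(G, -1) = Mul(-1, G))
Pow(Add(Mul(Function('D')(-6, -10), Add(12, N)), 12562), -1) = Pow(Add(Mul(Mul(-1, -10), Add(12, -42)), 12562), -1) = Pow(Add(Mul(10, -30), 12562), -1) = Pow(Add(-300, 12562), -1) = Pow(12262, -1) = Rational(1, 12262)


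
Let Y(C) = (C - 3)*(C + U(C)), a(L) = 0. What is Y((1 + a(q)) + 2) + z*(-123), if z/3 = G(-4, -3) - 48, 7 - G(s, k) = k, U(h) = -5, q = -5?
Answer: 14022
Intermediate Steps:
G(s, k) = 7 - k
z = -114 (z = 3*((7 - 1*(-3)) - 48) = 3*((7 + 3) - 48) = 3*(10 - 48) = 3*(-38) = -114)
Y(C) = (-5 + C)*(-3 + C) (Y(C) = (C - 3)*(C - 5) = (-3 + C)*(-5 + C) = (-5 + C)*(-3 + C))
Y((1 + a(q)) + 2) + z*(-123) = (15 + ((1 + 0) + 2)**2 - 8*((1 + 0) + 2)) - 114*(-123) = (15 + (1 + 2)**2 - 8*(1 + 2)) + 14022 = (15 + 3**2 - 8*3) + 14022 = (15 + 9 - 24) + 14022 = 0 + 14022 = 14022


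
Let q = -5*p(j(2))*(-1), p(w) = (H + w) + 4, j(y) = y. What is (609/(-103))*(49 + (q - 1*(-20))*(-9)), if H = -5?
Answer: 107184/103 ≈ 1040.6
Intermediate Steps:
p(w) = -1 + w (p(w) = (-5 + w) + 4 = -1 + w)
q = 5 (q = -5*(-1 + 2)*(-1) = -5*1*(-1) = -5*(-1) = 5)
(609/(-103))*(49 + (q - 1*(-20))*(-9)) = (609/(-103))*(49 + (5 - 1*(-20))*(-9)) = (609*(-1/103))*(49 + (5 + 20)*(-9)) = -609*(49 + 25*(-9))/103 = -609*(49 - 225)/103 = -609/103*(-176) = 107184/103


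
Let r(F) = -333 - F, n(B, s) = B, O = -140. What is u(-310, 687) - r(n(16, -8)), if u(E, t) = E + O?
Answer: -101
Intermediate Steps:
u(E, t) = -140 + E (u(E, t) = E - 140 = -140 + E)
u(-310, 687) - r(n(16, -8)) = (-140 - 310) - (-333 - 1*16) = -450 - (-333 - 16) = -450 - 1*(-349) = -450 + 349 = -101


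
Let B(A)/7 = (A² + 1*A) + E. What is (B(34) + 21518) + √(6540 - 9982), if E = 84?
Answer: 30436 + I*√3442 ≈ 30436.0 + 58.669*I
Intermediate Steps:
B(A) = 588 + 7*A + 7*A² (B(A) = 7*((A² + 1*A) + 84) = 7*((A² + A) + 84) = 7*((A + A²) + 84) = 7*(84 + A + A²) = 588 + 7*A + 7*A²)
(B(34) + 21518) + √(6540 - 9982) = ((588 + 7*34 + 7*34²) + 21518) + √(6540 - 9982) = ((588 + 238 + 7*1156) + 21518) + √(-3442) = ((588 + 238 + 8092) + 21518) + I*√3442 = (8918 + 21518) + I*√3442 = 30436 + I*√3442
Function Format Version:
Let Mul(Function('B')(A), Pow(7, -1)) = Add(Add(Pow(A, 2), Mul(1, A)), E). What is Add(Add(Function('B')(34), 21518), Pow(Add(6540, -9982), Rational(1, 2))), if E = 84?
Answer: Add(30436, Mul(I, Pow(3442, Rational(1, 2)))) ≈ Add(30436., Mul(58.669, I))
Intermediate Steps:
Function('B')(A) = Add(588, Mul(7, A), Mul(7, Pow(A, 2))) (Function('B')(A) = Mul(7, Add(Add(Pow(A, 2), Mul(1, A)), 84)) = Mul(7, Add(Add(Pow(A, 2), A), 84)) = Mul(7, Add(Add(A, Pow(A, 2)), 84)) = Mul(7, Add(84, A, Pow(A, 2))) = Add(588, Mul(7, A), Mul(7, Pow(A, 2))))
Add(Add(Function('B')(34), 21518), Pow(Add(6540, -9982), Rational(1, 2))) = Add(Add(Add(588, Mul(7, 34), Mul(7, Pow(34, 2))), 21518), Pow(Add(6540, -9982), Rational(1, 2))) = Add(Add(Add(588, 238, Mul(7, 1156)), 21518), Pow(-3442, Rational(1, 2))) = Add(Add(Add(588, 238, 8092), 21518), Mul(I, Pow(3442, Rational(1, 2)))) = Add(Add(8918, 21518), Mul(I, Pow(3442, Rational(1, 2)))) = Add(30436, Mul(I, Pow(3442, Rational(1, 2))))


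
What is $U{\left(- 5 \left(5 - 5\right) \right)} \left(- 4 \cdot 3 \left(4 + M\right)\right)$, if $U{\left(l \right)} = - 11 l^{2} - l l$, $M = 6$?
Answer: $0$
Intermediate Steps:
$U{\left(l \right)} = - 12 l^{2}$ ($U{\left(l \right)} = - 11 l^{2} - l^{2} = - 12 l^{2}$)
$U{\left(- 5 \left(5 - 5\right) \right)} \left(- 4 \cdot 3 \left(4 + M\right)\right) = - 12 \left(- 5 \left(5 - 5\right)\right)^{2} \left(- 4 \cdot 3 \left(4 + 6\right)\right) = - 12 \left(\left(-5\right) 0\right)^{2} \left(- 4 \cdot 3 \cdot 10\right) = - 12 \cdot 0^{2} \left(\left(-4\right) 30\right) = \left(-12\right) 0 \left(-120\right) = 0 \left(-120\right) = 0$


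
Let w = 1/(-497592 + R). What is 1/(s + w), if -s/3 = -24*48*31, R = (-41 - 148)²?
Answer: 461871/49483011455 ≈ 9.3339e-6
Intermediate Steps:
R = 35721 (R = (-189)² = 35721)
w = -1/461871 (w = 1/(-497592 + 35721) = 1/(-461871) = -1/461871 ≈ -2.1651e-6)
s = 107136 (s = -3*(-24*48)*31 = -(-3456)*31 = -3*(-35712) = 107136)
1/(s + w) = 1/(107136 - 1/461871) = 1/(49483011455/461871) = 461871/49483011455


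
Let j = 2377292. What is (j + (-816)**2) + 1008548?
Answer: 4051696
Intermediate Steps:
(j + (-816)**2) + 1008548 = (2377292 + (-816)**2) + 1008548 = (2377292 + 665856) + 1008548 = 3043148 + 1008548 = 4051696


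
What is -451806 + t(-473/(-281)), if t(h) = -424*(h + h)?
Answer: -127358590/281 ≈ -4.5323e+5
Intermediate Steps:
t(h) = -848*h
-451806 + t(-473/(-281)) = -451806 - (-401104)/(-281) = -451806 - (-401104)*(-1)/281 = -451806 - 848*473/281 = -451806 - 401104/281 = -127358590/281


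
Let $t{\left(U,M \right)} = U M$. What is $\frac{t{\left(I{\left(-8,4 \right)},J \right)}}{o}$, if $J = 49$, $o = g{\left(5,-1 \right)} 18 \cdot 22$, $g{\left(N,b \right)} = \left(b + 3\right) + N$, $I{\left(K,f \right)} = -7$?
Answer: $- \frac{49}{396} \approx -0.12374$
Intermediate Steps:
$g{\left(N,b \right)} = 3 + N + b$ ($g{\left(N,b \right)} = \left(3 + b\right) + N = 3 + N + b$)
$o = 2772$ ($o = \left(3 + 5 - 1\right) 18 \cdot 22 = 7 \cdot 18 \cdot 22 = 126 \cdot 22 = 2772$)
$t{\left(U,M \right)} = M U$
$\frac{t{\left(I{\left(-8,4 \right)},J \right)}}{o} = \frac{49 \left(-7\right)}{2772} = \left(-343\right) \frac{1}{2772} = - \frac{49}{396}$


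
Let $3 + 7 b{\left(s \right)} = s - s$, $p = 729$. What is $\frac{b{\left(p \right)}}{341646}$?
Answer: $- \frac{1}{797174} \approx -1.2544 \cdot 10^{-6}$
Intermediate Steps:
$b{\left(s \right)} = - \frac{3}{7}$ ($b{\left(s \right)} = - \frac{3}{7} + \frac{s - s}{7} = - \frac{3}{7} + \frac{1}{7} \cdot 0 = - \frac{3}{7} + 0 = - \frac{3}{7}$)
$\frac{b{\left(p \right)}}{341646} = - \frac{3}{7 \cdot 341646} = \left(- \frac{3}{7}\right) \frac{1}{341646} = - \frac{1}{797174}$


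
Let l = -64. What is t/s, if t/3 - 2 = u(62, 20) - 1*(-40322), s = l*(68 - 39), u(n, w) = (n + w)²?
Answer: -17643/232 ≈ -76.047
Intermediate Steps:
s = -1856 (s = -64*(68 - 39) = -64*29 = -1856)
t = 141144 (t = 6 + 3*((62 + 20)² - 1*(-40322)) = 6 + 3*(82² + 40322) = 6 + 3*(6724 + 40322) = 6 + 3*47046 = 6 + 141138 = 141144)
t/s = 141144/(-1856) = 141144*(-1/1856) = -17643/232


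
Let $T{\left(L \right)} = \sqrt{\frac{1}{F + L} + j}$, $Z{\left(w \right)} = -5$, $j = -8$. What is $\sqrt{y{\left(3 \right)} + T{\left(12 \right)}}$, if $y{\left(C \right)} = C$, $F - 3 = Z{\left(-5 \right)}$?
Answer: $\frac{\sqrt{300 + 10 i \sqrt{790}}}{10} \approx 1.8856 + 0.74531 i$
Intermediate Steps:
$F = -2$ ($F = 3 - 5 = -2$)
$T{\left(L \right)} = \sqrt{-8 + \frac{1}{-2 + L}}$ ($T{\left(L \right)} = \sqrt{\frac{1}{-2 + L} - 8} = \sqrt{-8 + \frac{1}{-2 + L}}$)
$\sqrt{y{\left(3 \right)} + T{\left(12 \right)}} = \sqrt{3 + \sqrt{\frac{17 - 96}{-2 + 12}}} = \sqrt{3 + \sqrt{\frac{17 - 96}{10}}} = \sqrt{3 + \sqrt{\frac{1}{10} \left(-79\right)}} = \sqrt{3 + \sqrt{- \frac{79}{10}}} = \sqrt{3 + \frac{i \sqrt{790}}{10}}$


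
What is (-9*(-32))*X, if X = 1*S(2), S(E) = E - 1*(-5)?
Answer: 2016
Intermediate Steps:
S(E) = 5 + E (S(E) = E + 5 = 5 + E)
X = 7 (X = 1*(5 + 2) = 1*7 = 7)
(-9*(-32))*X = -9*(-32)*7 = 288*7 = 2016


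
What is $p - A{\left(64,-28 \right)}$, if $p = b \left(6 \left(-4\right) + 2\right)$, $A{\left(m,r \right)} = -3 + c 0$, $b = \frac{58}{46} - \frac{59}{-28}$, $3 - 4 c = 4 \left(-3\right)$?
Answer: $- \frac{22893}{322} \approx -71.096$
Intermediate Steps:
$c = \frac{15}{4}$ ($c = \frac{3}{4} - \frac{4 \left(-3\right)}{4} = \frac{3}{4} - -3 = \frac{3}{4} + 3 = \frac{15}{4} \approx 3.75$)
$b = \frac{2169}{644}$ ($b = 58 \cdot \frac{1}{46} - - \frac{59}{28} = \frac{29}{23} + \frac{59}{28} = \frac{2169}{644} \approx 3.368$)
$A{\left(m,r \right)} = -3$ ($A{\left(m,r \right)} = -3 + \frac{15}{4} \cdot 0 = -3 + 0 = -3$)
$p = - \frac{23859}{322}$ ($p = \frac{2169 \left(6 \left(-4\right) + 2\right)}{644} = \frac{2169 \left(-24 + 2\right)}{644} = \frac{2169}{644} \left(-22\right) = - \frac{23859}{322} \approx -74.096$)
$p - A{\left(64,-28 \right)} = - \frac{23859}{322} - -3 = - \frac{23859}{322} + 3 = - \frac{22893}{322}$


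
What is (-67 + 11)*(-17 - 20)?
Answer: 2072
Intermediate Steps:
(-67 + 11)*(-17 - 20) = -56*(-37) = 2072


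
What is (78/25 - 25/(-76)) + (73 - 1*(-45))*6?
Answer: 1351753/1900 ≈ 711.45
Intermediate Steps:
(78/25 - 25/(-76)) + (73 - 1*(-45))*6 = (78*(1/25) - 25*(-1/76)) + (73 + 45)*6 = (78/25 + 25/76) + 118*6 = 6553/1900 + 708 = 1351753/1900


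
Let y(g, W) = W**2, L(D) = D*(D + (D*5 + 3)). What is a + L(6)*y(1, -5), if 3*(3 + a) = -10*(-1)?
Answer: 17551/3 ≈ 5850.3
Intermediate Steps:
a = 1/3 (a = -3 + (-10*(-1))/3 = -3 + (1/3)*10 = -3 + 10/3 = 1/3 ≈ 0.33333)
L(D) = D*(3 + 6*D) (L(D) = D*(D + (5*D + 3)) = D*(D + (3 + 5*D)) = D*(3 + 6*D))
a + L(6)*y(1, -5) = 1/3 + (3*6*(1 + 2*6))*(-5)**2 = 1/3 + (3*6*(1 + 12))*25 = 1/3 + (3*6*13)*25 = 1/3 + 234*25 = 1/3 + 5850 = 17551/3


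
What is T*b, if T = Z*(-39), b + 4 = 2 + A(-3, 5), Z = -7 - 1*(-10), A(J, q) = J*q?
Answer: 1989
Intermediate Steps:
Z = 3 (Z = -7 + 10 = 3)
b = -17 (b = -4 + (2 - 3*5) = -4 + (2 - 15) = -4 - 13 = -17)
T = -117 (T = 3*(-39) = -117)
T*b = -117*(-17) = 1989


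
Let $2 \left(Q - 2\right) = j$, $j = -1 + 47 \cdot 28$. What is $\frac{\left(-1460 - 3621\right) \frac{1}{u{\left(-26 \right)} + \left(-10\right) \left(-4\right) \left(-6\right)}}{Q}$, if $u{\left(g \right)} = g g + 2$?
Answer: $- \frac{5081}{288861} \approx -0.01759$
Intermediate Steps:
$u{\left(g \right)} = 2 + g^{2}$ ($u{\left(g \right)} = g^{2} + 2 = 2 + g^{2}$)
$j = 1315$ ($j = -1 + 1316 = 1315$)
$Q = \frac{1319}{2}$ ($Q = 2 + \frac{1}{2} \cdot 1315 = 2 + \frac{1315}{2} = \frac{1319}{2} \approx 659.5$)
$\frac{\left(-1460 - 3621\right) \frac{1}{u{\left(-26 \right)} + \left(-10\right) \left(-4\right) \left(-6\right)}}{Q} = \frac{\left(-1460 - 3621\right) \frac{1}{\left(2 + \left(-26\right)^{2}\right) + \left(-10\right) \left(-4\right) \left(-6\right)}}{\frac{1319}{2}} = - \frac{5081}{\left(2 + 676\right) + 40 \left(-6\right)} \frac{2}{1319} = - \frac{5081}{678 - 240} \cdot \frac{2}{1319} = - \frac{5081}{438} \cdot \frac{2}{1319} = \left(-5081\right) \frac{1}{438} \cdot \frac{2}{1319} = \left(- \frac{5081}{438}\right) \frac{2}{1319} = - \frac{5081}{288861}$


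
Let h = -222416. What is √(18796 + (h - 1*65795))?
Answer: 3*I*√29935 ≈ 519.05*I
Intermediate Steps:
√(18796 + (h - 1*65795)) = √(18796 + (-222416 - 1*65795)) = √(18796 + (-222416 - 65795)) = √(18796 - 288211) = √(-269415) = 3*I*√29935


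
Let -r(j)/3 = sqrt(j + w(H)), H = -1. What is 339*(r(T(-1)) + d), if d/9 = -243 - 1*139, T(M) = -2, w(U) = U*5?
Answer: -1165482 - 1017*I*sqrt(7) ≈ -1.1655e+6 - 2690.7*I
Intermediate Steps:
w(U) = 5*U
d = -3438 (d = 9*(-243 - 1*139) = 9*(-243 - 139) = 9*(-382) = -3438)
r(j) = -3*sqrt(-5 + j) (r(j) = -3*sqrt(j + 5*(-1)) = -3*sqrt(j - 5) = -3*sqrt(-5 + j))
339*(r(T(-1)) + d) = 339*(-3*sqrt(-5 - 2) - 3438) = 339*(-3*I*sqrt(7) - 3438) = 339*(-3438 - 3*I*sqrt(7)) = -1165482 - 1017*I*sqrt(7)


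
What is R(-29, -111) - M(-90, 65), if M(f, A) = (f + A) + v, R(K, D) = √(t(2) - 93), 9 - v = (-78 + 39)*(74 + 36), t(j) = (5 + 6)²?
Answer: -4274 + 2*√7 ≈ -4268.7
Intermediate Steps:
t(j) = 121 (t(j) = 11² = 121)
v = 4299 (v = 9 - (-78 + 39)*(74 + 36) = 9 - (-39)*110 = 9 - 1*(-4290) = 9 + 4290 = 4299)
R(K, D) = 2*√7 (R(K, D) = √(121 - 93) = √28 = 2*√7)
M(f, A) = 4299 + A + f (M(f, A) = (f + A) + 4299 = (A + f) + 4299 = 4299 + A + f)
R(-29, -111) - M(-90, 65) = 2*√7 - (4299 + 65 - 90) = 2*√7 - 1*4274 = 2*√7 - 4274 = -4274 + 2*√7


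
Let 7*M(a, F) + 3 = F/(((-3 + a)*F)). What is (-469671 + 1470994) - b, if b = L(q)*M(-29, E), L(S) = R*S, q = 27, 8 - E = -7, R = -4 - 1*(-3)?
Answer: 224293733/224 ≈ 1.0013e+6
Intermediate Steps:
R = -1 (R = -4 + 3 = -1)
E = 15 (E = 8 - 1*(-7) = 8 + 7 = 15)
L(S) = -S
M(a, F) = -3/7 + 1/(7*(-3 + a)) (M(a, F) = -3/7 + (F/(((-3 + a)*F)))/7 = -3/7 + (F/((F*(-3 + a))))/7 = -3/7 + (F*(1/(F*(-3 + a))))/7 = -3/7 + 1/(7*(-3 + a)))
b = 2619/224 (b = (-1*27)*((10 - 3*(-29))/(7*(-3 - 29))) = -27*(10 + 87)/(7*(-32)) = -27*(-1)*97/(7*32) = -27*(-97/224) = 2619/224 ≈ 11.692)
(-469671 + 1470994) - b = (-469671 + 1470994) - 1*2619/224 = 1001323 - 2619/224 = 224293733/224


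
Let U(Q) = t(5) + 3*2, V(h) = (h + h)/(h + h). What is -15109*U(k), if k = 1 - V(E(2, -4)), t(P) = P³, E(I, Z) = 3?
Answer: -1979279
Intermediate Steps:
V(h) = 1 (V(h) = (2*h)/((2*h)) = (2*h)*(1/(2*h)) = 1)
k = 0 (k = 1 - 1*1 = 1 - 1 = 0)
U(Q) = 131 (U(Q) = 5³ + 3*2 = 125 + 6 = 131)
-15109*U(k) = -15109*131 = -1979279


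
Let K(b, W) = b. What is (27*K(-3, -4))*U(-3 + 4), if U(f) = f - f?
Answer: 0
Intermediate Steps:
U(f) = 0
(27*K(-3, -4))*U(-3 + 4) = (27*(-3))*0 = -81*0 = 0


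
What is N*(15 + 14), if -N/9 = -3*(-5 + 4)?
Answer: -783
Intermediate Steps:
N = -27 (N = -(-27)*(-5 + 4) = -(-27)*(-1) = -9*3 = -27)
N*(15 + 14) = -27*(15 + 14) = -27*29 = -783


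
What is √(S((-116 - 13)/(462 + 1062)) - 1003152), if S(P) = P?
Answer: I*√64719359893/254 ≈ 1001.6*I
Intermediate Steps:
√(S((-116 - 13)/(462 + 1062)) - 1003152) = √((-116 - 13)/(462 + 1062) - 1003152) = √(-129/1524 - 1003152) = √(-129*1/1524 - 1003152) = √(-43/508 - 1003152) = √(-509601259/508) = I*√64719359893/254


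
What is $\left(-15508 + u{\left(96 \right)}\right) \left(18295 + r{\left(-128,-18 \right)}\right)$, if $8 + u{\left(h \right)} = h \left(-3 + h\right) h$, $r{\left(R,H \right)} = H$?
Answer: $15381411444$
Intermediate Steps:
$u{\left(h \right)} = -8 + h^{2} \left(-3 + h\right)$ ($u{\left(h \right)} = -8 + h \left(-3 + h\right) h = -8 + h^{2} \left(-3 + h\right)$)
$\left(-15508 + u{\left(96 \right)}\right) \left(18295 + r{\left(-128,-18 \right)}\right) = \left(-15508 - \left(8 - 884736 + 27648\right)\right) \left(18295 - 18\right) = \left(-15508 - -857080\right) 18277 = \left(-15508 + 857080\right) 18277 = 841572 \cdot 18277 = 15381411444$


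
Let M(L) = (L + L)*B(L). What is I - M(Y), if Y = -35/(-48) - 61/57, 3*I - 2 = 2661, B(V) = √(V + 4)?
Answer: 2663/3 + 311*√190209/103968 ≈ 888.97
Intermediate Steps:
B(V) = √(4 + V)
I = 2663/3 (I = ⅔ + (⅓)*2661 = ⅔ + 887 = 2663/3 ≈ 887.67)
Y = -311/912 (Y = -35*(-1/48) - 61*1/57 = 35/48 - 61/57 = -311/912 ≈ -0.34101)
M(L) = 2*L*√(4 + L) (M(L) = (L + L)*√(4 + L) = (2*L)*√(4 + L) = 2*L*√(4 + L))
I - M(Y) = 2663/3 - 2*(-311)*√(4 - 311/912)/912 = 2663/3 - 2*(-311)*√(3337/912)/912 = 2663/3 - 2*(-311)*√190209/228/912 = 2663/3 - (-311)*√190209/103968 = 2663/3 + 311*√190209/103968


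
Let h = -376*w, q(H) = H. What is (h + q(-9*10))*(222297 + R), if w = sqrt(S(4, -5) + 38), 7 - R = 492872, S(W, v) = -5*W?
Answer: 24351120 + 305200704*sqrt(2) ≈ 4.5597e+8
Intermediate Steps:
R = -492865 (R = 7 - 1*492872 = 7 - 492872 = -492865)
w = 3*sqrt(2) (w = sqrt(-5*4 + 38) = sqrt(-20 + 38) = sqrt(18) = 3*sqrt(2) ≈ 4.2426)
h = -1128*sqrt(2) ≈ -1595.2
(h + q(-9*10))*(222297 + R) = (-1128*sqrt(2) - 9*10)*(222297 - 492865) = (-1128*sqrt(2) - 90)*(-270568) = (-90 - 1128*sqrt(2))*(-270568) = 24351120 + 305200704*sqrt(2)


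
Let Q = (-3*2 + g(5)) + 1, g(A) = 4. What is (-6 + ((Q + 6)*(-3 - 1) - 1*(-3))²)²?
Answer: 80089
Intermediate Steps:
Q = -1 (Q = (-3*2 + 4) + 1 = (-6 + 4) + 1 = -2 + 1 = -1)
(-6 + ((Q + 6)*(-3 - 1) - 1*(-3))²)² = (-6 + ((-1 + 6)*(-3 - 1) - 1*(-3))²)² = (-6 + (5*(-4) + 3)²)² = (-6 + (-20 + 3)²)² = (-6 + (-17)²)² = (-6 + 289)² = 283² = 80089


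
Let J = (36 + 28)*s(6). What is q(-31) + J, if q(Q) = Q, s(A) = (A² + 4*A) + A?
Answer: 4193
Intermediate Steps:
s(A) = A² + 5*A
J = 4224 (J = (36 + 28)*(6*(5 + 6)) = 64*(6*11) = 64*66 = 4224)
q(-31) + J = -31 + 4224 = 4193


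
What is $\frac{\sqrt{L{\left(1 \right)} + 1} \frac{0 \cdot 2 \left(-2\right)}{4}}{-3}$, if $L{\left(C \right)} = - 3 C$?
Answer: $0$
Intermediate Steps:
$\frac{\sqrt{L{\left(1 \right)} + 1} \frac{0 \cdot 2 \left(-2\right)}{4}}{-3} = \frac{\sqrt{\left(-3\right) 1 + 1} \frac{0 \cdot 2 \left(-2\right)}{4}}{-3} = \sqrt{-3 + 1} \cdot 0 \left(-2\right) \frac{1}{4} \left(- \frac{1}{3}\right) = \sqrt{-2} \cdot 0 \cdot \frac{1}{4} \left(- \frac{1}{3}\right) = i \sqrt{2} \cdot 0 \left(- \frac{1}{3}\right) = 0 \left(- \frac{1}{3}\right) = 0$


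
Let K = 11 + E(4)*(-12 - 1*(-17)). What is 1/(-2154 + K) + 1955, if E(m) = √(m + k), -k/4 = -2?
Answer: 8977649152/4592149 - 10*√3/4592149 ≈ 1955.0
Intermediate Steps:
k = 8 (k = -4*(-2) = 8)
E(m) = √(8 + m) (E(m) = √(m + 8) = √(8 + m))
K = 11 + 10*√3 (K = 11 + √(8 + 4)*(-12 - 1*(-17)) = 11 + √12*(-12 + 17) = 11 + (2*√3)*5 = 11 + 10*√3 ≈ 28.320)
1/(-2154 + K) + 1955 = 1/(-2154 + (11 + 10*√3)) + 1955 = 1/(-2143 + 10*√3) + 1955 = 1955 + 1/(-2143 + 10*√3)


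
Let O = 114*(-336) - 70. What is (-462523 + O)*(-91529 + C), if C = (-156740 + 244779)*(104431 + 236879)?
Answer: -15051203284606217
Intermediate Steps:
C = 30048591090 (C = 88039*341310 = 30048591090)
O = -38374 (O = -38304 - 70 = -38374)
(-462523 + O)*(-91529 + C) = (-462523 - 38374)*(-91529 + 30048591090) = -500897*30048499561 = -15051203284606217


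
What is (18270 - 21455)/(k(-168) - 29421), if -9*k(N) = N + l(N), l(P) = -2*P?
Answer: 1365/12617 ≈ 0.10819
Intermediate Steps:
k(N) = N/9 (k(N) = -(N - 2*N)/9 = -(-1)*N/9 = N/9)
(18270 - 21455)/(k(-168) - 29421) = (18270 - 21455)/((⅑)*(-168) - 29421) = -3185/(-56/3 - 29421) = -3185/(-88319/3) = -3185*(-3/88319) = 1365/12617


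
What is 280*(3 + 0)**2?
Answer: 2520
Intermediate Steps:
280*(3 + 0)**2 = 280*3**2 = 280*9 = 2520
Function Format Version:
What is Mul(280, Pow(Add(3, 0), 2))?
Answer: 2520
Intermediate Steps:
Mul(280, Pow(Add(3, 0), 2)) = Mul(280, Pow(3, 2)) = Mul(280, 9) = 2520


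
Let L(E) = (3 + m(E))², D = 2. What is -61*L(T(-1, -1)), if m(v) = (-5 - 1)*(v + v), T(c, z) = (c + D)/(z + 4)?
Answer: -61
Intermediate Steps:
T(c, z) = (2 + c)/(4 + z) (T(c, z) = (c + 2)/(z + 4) = (2 + c)/(4 + z))
m(v) = -12*v
L(E) = (3 - 12*E)²
-61*L(T(-1, -1)) = -549*(-1 + 4*((2 - 1)/(4 - 1)))² = -549*(-1 + 4*(1/3))² = -549*(-1 + 4*((⅓)*1))² = -549*(-1 + 4*(⅓))² = -549*(-1 + 4/3)² = -549*(⅓)² = -549/9 = -61*1 = -61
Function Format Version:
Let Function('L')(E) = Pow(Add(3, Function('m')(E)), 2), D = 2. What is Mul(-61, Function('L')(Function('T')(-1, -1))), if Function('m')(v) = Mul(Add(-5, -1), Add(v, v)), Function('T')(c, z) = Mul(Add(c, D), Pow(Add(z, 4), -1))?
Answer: -61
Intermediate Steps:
Function('T')(c, z) = Mul(Pow(Add(4, z), -1), Add(2, c)) (Function('T')(c, z) = Mul(Add(c, 2), Pow(Add(z, 4), -1)) = Mul(Add(2, c), Pow(Add(4, z), -1)) = Mul(Pow(Add(4, z), -1), Add(2, c)))
Function('m')(v) = Mul(-12, v) (Function('m')(v) = Mul(-6, Mul(2, v)) = Mul(-12, v))
Function('L')(E) = Pow(Add(3, Mul(-12, E)), 2)
Mul(-61, Function('L')(Function('T')(-1, -1))) = Mul(-61, Mul(9, Pow(Add(-1, Mul(4, Mul(Pow(Add(4, -1), -1), Add(2, -1)))), 2))) = Mul(-61, Mul(9, Pow(Add(-1, Mul(4, Mul(Pow(3, -1), 1))), 2))) = Mul(-61, Mul(9, Pow(Add(-1, Mul(4, Mul(Rational(1, 3), 1))), 2))) = Mul(-61, Mul(9, Pow(Add(-1, Mul(4, Rational(1, 3))), 2))) = Mul(-61, Mul(9, Pow(Add(-1, Rational(4, 3)), 2))) = Mul(-61, Mul(9, Pow(Rational(1, 3), 2))) = Mul(-61, Mul(9, Rational(1, 9))) = Mul(-61, 1) = -61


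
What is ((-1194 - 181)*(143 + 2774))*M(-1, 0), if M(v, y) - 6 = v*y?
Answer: -24065250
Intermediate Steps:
M(v, y) = 6 + v*y
((-1194 - 181)*(143 + 2774))*M(-1, 0) = ((-1194 - 181)*(143 + 2774))*(6 - 1*0) = (-1375*2917)*(6 + 0) = -4010875*6 = -24065250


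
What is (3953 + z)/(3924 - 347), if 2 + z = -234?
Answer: 531/511 ≈ 1.0391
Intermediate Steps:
z = -236 (z = -2 - 234 = -236)
(3953 + z)/(3924 - 347) = (3953 - 236)/(3924 - 347) = 3717/3577 = 3717*(1/3577) = 531/511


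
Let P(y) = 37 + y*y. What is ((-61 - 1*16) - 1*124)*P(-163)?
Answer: -5347806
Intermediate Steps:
P(y) = 37 + y**2
((-61 - 1*16) - 1*124)*P(-163) = ((-61 - 1*16) - 1*124)*(37 + (-163)**2) = ((-61 - 16) - 124)*(37 + 26569) = (-77 - 124)*26606 = -201*26606 = -5347806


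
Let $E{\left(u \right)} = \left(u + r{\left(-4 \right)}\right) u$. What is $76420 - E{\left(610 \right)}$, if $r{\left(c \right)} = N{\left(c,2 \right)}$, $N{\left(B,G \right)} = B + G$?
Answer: $-294460$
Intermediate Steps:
$r{\left(c \right)} = 2 + c$ ($r{\left(c \right)} = c + 2 = 2 + c$)
$E{\left(u \right)} = u \left(-2 + u\right)$ ($E{\left(u \right)} = \left(u + \left(2 - 4\right)\right) u = \left(u - 2\right) u = \left(-2 + u\right) u = u \left(-2 + u\right)$)
$76420 - E{\left(610 \right)} = 76420 - 610 \left(-2 + 610\right) = 76420 - 610 \cdot 608 = 76420 - 370880 = -294460$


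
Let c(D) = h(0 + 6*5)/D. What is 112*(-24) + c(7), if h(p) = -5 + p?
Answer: -18791/7 ≈ -2684.4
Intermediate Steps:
c(D) = 25/D (c(D) = (-5 + (0 + 6*5))/D = (-5 + (0 + 30))/D = (-5 + 30)/D = 25/D)
112*(-24) + c(7) = 112*(-24) + 25/7 = -2688 + 25*(⅐) = -2688 + 25/7 = -18791/7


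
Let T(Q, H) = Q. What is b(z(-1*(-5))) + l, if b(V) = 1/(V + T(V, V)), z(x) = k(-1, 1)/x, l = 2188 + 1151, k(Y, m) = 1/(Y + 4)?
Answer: 6693/2 ≈ 3346.5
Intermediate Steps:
k(Y, m) = 1/(4 + Y)
l = 3339
z(x) = 1/(3*x) (z(x) = 1/((4 - 1)*x) = 1/(3*x))
b(V) = 1/(2*V) (b(V) = 1/(V + V) = 1/(2*V))
b(z(-1*(-5))) + l = 1/(2*((1/(3*((-1*(-5))))))) + 3339 = 1/(2*(((⅓)/5))) + 3339 = 1/(2*(((⅓)*(⅕)))) + 3339 = 1/(2*(1/15)) + 3339 = (½)*15 + 3339 = 15/2 + 3339 = 6693/2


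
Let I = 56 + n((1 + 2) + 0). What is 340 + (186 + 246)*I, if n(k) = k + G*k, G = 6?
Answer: 33604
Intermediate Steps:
n(k) = 7*k (n(k) = k + 6*k = 7*k)
I = 77 (I = 56 + 7*((1 + 2) + 0) = 56 + 7*(3 + 0) = 56 + 7*3 = 56 + 21 = 77)
340 + (186 + 246)*I = 340 + (186 + 246)*77 = 340 + 432*77 = 340 + 33264 = 33604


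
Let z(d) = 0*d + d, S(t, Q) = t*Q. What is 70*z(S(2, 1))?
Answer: 140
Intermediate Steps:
S(t, Q) = Q*t
z(d) = d (z(d) = 0 + d = d)
70*z(S(2, 1)) = 70*(1*2) = 70*2 = 140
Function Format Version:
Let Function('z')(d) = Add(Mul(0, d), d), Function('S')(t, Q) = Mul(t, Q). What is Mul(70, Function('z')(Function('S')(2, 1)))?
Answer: 140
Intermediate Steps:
Function('S')(t, Q) = Mul(Q, t)
Function('z')(d) = d (Function('z')(d) = Add(0, d) = d)
Mul(70, Function('z')(Function('S')(2, 1))) = Mul(70, Mul(1, 2)) = Mul(70, 2) = 140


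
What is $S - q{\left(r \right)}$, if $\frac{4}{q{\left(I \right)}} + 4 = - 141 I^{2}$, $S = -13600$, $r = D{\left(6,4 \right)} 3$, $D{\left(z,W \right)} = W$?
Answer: $- \frac{69047199}{5077} \approx -13600.0$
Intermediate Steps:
$r = 12$ ($r = 4 \cdot 3 = 12$)
$q{\left(I \right)} = \frac{4}{-4 - 141 I^{2}}$
$S - q{\left(r \right)} = -13600 - - \frac{4}{4 + 141 \cdot 12^{2}} = -13600 - - \frac{4}{4 + 141 \cdot 144} = -13600 - - \frac{4}{4 + 20304} = -13600 - - \frac{4}{20308} = -13600 - \left(-4\right) \frac{1}{20308} = -13600 - - \frac{1}{5077} = -13600 + \frac{1}{5077} = - \frac{69047199}{5077}$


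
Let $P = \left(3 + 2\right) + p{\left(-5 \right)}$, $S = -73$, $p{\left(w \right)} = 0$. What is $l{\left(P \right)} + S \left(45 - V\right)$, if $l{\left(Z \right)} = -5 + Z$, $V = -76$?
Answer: $-8833$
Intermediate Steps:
$P = 5$ ($P = \left(3 + 2\right) + 0 = 5 + 0 = 5$)
$l{\left(P \right)} + S \left(45 - V\right) = \left(-5 + 5\right) - 73 \left(45 - -76\right) = 0 - 73 \left(45 + 76\right) = 0 - 8833 = -8833$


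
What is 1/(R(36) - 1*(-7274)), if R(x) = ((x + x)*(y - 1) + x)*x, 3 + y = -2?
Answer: -1/6982 ≈ -0.00014323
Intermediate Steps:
y = -5 (y = -3 - 2 = -5)
R(x) = -11*x² (R(x) = ((x + x)*(-5 - 1) + x)*x = ((2*x)*(-6) + x)*x = (-12*x + x)*x = (-11*x)*x = -11*x²)
1/(R(36) - 1*(-7274)) = 1/(-11*36² - 1*(-7274)) = 1/(-11*1296 + 7274) = 1/(-14256 + 7274) = 1/(-6982) = -1/6982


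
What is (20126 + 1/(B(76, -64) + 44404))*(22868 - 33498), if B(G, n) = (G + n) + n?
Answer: -4744319696195/22176 ≈ -2.1394e+8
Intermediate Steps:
B(G, n) = G + 2*n
(20126 + 1/(B(76, -64) + 44404))*(22868 - 33498) = (20126 + 1/((76 + 2*(-64)) + 44404))*(22868 - 33498) = (20126 + 1/((76 - 128) + 44404))*(-10630) = (20126 + 1/(-52 + 44404))*(-10630) = (20126 + 1/44352)*(-10630) = (892628353/44352)*(-10630) = -4744319696195/22176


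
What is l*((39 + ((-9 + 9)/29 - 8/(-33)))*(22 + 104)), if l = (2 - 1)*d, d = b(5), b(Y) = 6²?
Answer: 1958040/11 ≈ 1.7800e+5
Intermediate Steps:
b(Y) = 36
d = 36
l = 36 (l = (2 - 1)*36 = 1*36 = 36)
l*((39 + ((-9 + 9)/29 - 8/(-33)))*(22 + 104)) = 36*((39 + ((-9 + 9)/29 - 8/(-33)))*(22 + 104)) = 36*((39 + (0*(1/29) - 8*(-1/33)))*126) = 36*((39 + (0 + 8/33))*126) = 36*((39 + 8/33)*126) = 36*((1295/33)*126) = 36*(54390/11) = 1958040/11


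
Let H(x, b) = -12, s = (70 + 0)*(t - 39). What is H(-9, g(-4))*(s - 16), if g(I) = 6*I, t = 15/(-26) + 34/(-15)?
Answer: 459428/13 ≈ 35341.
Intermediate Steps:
t = -1109/390 (t = 15*(-1/26) + 34*(-1/15) = -15/26 - 34/15 = -1109/390 ≈ -2.8436)
s = -114233/39 (s = (70 + 0)*(-1109/390 - 39) = 70*(-16319/390) = -114233/39 ≈ -2929.1)
H(-9, g(-4))*(s - 16) = -12*(-114233/39 - 16) = -12*(-114857/39) = 459428/13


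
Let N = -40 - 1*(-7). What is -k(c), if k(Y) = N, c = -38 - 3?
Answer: 33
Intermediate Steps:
N = -33 (N = -40 + 7 = -33)
c = -41
k(Y) = -33
-k(c) = -1*(-33) = 33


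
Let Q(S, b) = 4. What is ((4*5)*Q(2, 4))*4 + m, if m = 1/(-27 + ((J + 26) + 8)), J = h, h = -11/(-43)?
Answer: 99883/312 ≈ 320.14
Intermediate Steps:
h = 11/43 (h = -11*(-1/43) = 11/43 ≈ 0.25581)
J = 11/43 ≈ 0.25581
m = 43/312 (m = 1/(-27 + ((11/43 + 26) + 8)) = 1/(-27 + (1129/43 + 8)) = 1/(-27 + 1473/43) = 1/(312/43) = 43/312 ≈ 0.13782)
((4*5)*Q(2, 4))*4 + m = ((4*5)*4)*4 + 43/312 = (20*4)*4 + 43/312 = 80*4 + 43/312 = 320 + 43/312 = 99883/312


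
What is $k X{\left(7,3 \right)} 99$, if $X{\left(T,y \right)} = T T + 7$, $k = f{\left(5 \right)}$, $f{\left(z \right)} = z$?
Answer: $27720$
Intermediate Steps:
$k = 5$
$X{\left(T,y \right)} = 7 + T^{2}$ ($X{\left(T,y \right)} = T^{2} + 7 = 7 + T^{2}$)
$k X{\left(7,3 \right)} 99 = 5 \left(7 + 7^{2}\right) 99 = 5 \left(7 + 49\right) 99 = 5 \cdot 56 \cdot 99 = 280 \cdot 99 = 27720$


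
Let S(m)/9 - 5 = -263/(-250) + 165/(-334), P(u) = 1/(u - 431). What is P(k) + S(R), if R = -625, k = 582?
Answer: 157696132/3152125 ≈ 50.029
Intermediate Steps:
P(u) = 1/(-431 + u)
S(m) = 1044207/20875 (S(m) = 45 + 9*(-263/(-250) + 165/(-334)) = 45 + 9*(-263*(-1/250) + 165*(-1/334)) = 45 + 9*(263/250 - 165/334) = 45 + 9*(11648/20875) = 45 + 104832/20875 = 1044207/20875)
P(k) + S(R) = 1/(-431 + 582) + 1044207/20875 = 1/151 + 1044207/20875 = 157696132/3152125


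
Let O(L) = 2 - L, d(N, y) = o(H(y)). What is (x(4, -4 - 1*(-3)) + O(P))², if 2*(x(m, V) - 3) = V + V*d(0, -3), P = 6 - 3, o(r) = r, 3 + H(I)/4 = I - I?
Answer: 225/4 ≈ 56.250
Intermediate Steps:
H(I) = -12 (H(I) = -12 + 4*(I - I) = -12 + 4*0 = -12 + 0 = -12)
P = 3
d(N, y) = -12
x(m, V) = 3 - 11*V/2 (x(m, V) = 3 + (V + V*(-12))/2 = 3 + (V - 12*V)/2 = 3 + (-11*V)/2 = 3 - 11*V/2)
(x(4, -4 - 1*(-3)) + O(P))² = ((3 - 11*(-4 - 1*(-3))/2) + (2 - 1*3))² = ((3 - 11*(-4 + 3)/2) + (2 - 3))² = ((3 - 11/2*(-1)) - 1)² = ((3 + 11/2) - 1)² = (17/2 - 1)² = (15/2)² = 225/4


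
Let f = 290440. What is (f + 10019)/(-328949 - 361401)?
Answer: -300459/690350 ≈ -0.43523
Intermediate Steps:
(f + 10019)/(-328949 - 361401) = (290440 + 10019)/(-328949 - 361401) = 300459/(-690350) = 300459*(-1/690350) = -300459/690350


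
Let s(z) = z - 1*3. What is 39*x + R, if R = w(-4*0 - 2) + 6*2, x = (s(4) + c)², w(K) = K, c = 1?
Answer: 166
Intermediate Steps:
s(z) = -3 + z (s(z) = z - 3 = -3 + z)
x = 4 (x = ((-3 + 4) + 1)² = (1 + 1)² = 2² = 4)
R = 10 (R = (-4*0 - 2) + 6*2 = (0 - 2) + 12 = -2 + 12 = 10)
39*x + R = 39*4 + 10 = 156 + 10 = 166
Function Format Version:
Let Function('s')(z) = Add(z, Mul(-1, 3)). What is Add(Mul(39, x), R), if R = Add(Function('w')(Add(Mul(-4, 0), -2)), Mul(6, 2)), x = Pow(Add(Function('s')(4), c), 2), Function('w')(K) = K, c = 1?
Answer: 166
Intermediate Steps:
Function('s')(z) = Add(-3, z) (Function('s')(z) = Add(z, -3) = Add(-3, z))
x = 4 (x = Pow(Add(Add(-3, 4), 1), 2) = Pow(Add(1, 1), 2) = Pow(2, 2) = 4)
R = 10 (R = Add(Add(Mul(-4, 0), -2), Mul(6, 2)) = Add(Add(0, -2), 12) = Add(-2, 12) = 10)
Add(Mul(39, x), R) = Add(Mul(39, 4), 10) = Add(156, 10) = 166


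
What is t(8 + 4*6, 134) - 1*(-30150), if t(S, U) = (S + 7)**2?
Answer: 31671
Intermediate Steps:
t(S, U) = (7 + S)**2
t(8 + 4*6, 134) - 1*(-30150) = (7 + (8 + 4*6))**2 - 1*(-30150) = (7 + (8 + 24))**2 + 30150 = (7 + 32)**2 + 30150 = 39**2 + 30150 = 1521 + 30150 = 31671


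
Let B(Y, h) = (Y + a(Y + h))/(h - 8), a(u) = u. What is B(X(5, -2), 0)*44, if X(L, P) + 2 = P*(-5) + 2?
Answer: -110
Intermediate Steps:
X(L, P) = -5*P (X(L, P) = -2 + (P*(-5) + 2) = -2 + (-5*P + 2) = -2 + (2 - 5*P) = -5*P)
B(Y, h) = (h + 2*Y)/(-8 + h) (B(Y, h) = (Y + (Y + h))/(h - 8) = (h + 2*Y)/(-8 + h))
B(X(5, -2), 0)*44 = ((0 + 2*(-5*(-2)))/(-8 + 0))*44 = ((0 + 2*10)/(-8))*44 = -(0 + 20)/8*44 = -1/8*20*44 = -5/2*44 = -110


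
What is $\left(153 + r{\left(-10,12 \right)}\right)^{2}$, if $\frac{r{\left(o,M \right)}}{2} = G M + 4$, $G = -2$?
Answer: $12769$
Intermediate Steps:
$r{\left(o,M \right)} = 8 - 4 M$ ($r{\left(o,M \right)} = 2 \left(- 2 M + 4\right) = 2 \left(4 - 2 M\right) = 8 - 4 M$)
$\left(153 + r{\left(-10,12 \right)}\right)^{2} = \left(153 + \left(8 - 48\right)\right)^{2} = \left(153 - 40\right)^{2} = 113^{2} = 12769$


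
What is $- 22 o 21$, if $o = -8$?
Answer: $3696$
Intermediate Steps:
$- 22 o 21 = \left(-22\right) \left(-8\right) 21 = 176 \cdot 21 = 3696$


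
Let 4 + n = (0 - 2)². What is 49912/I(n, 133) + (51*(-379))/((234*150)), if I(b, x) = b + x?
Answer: 583113481/1556100 ≈ 374.73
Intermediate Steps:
n = 0 (n = -4 + (0 - 2)² = -4 + (-2)² = -4 + 4 = 0)
49912/I(n, 133) + (51*(-379))/((234*150)) = 49912/(0 + 133) + (51*(-379))/((234*150)) = 49912/133 - 19329/35100 = 49912*(1/133) - 19329*1/35100 = 49912/133 - 6443/11700 = 583113481/1556100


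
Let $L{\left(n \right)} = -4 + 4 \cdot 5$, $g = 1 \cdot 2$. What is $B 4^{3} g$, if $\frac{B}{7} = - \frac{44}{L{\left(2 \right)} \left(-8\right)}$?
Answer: $308$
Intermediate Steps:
$g = 2$
$L{\left(n \right)} = 16$ ($L{\left(n \right)} = -4 + 20 = 16$)
$B = \frac{77}{32}$ ($B = 7 \left(- \frac{44}{16 \left(-8\right)}\right) = 7 \left(- \frac{44}{-128}\right) = 7 \left(\left(-44\right) \left(- \frac{1}{128}\right)\right) = 7 \cdot \frac{11}{32} = \frac{77}{32} \approx 2.4063$)
$B 4^{3} g = \frac{77 \cdot 4^{3}}{32} \cdot 2 = \frac{77}{32} \cdot 64 \cdot 2 = 154 \cdot 2 = 308$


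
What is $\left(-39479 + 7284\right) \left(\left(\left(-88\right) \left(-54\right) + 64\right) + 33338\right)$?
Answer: $-1228368030$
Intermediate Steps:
$\left(-39479 + 7284\right) \left(\left(\left(-88\right) \left(-54\right) + 64\right) + 33338\right) = - 32195 \left(\left(4752 + 64\right) + 33338\right) = - 32195 \left(4816 + 33338\right) = \left(-32195\right) 38154 = -1228368030$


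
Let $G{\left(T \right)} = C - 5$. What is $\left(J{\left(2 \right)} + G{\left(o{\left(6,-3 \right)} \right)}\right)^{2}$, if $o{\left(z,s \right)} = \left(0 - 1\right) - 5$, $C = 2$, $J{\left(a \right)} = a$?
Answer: $1$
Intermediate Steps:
$o{\left(z,s \right)} = -6$ ($o{\left(z,s \right)} = -1 - 5 = -6$)
$G{\left(T \right)} = -3$ ($G{\left(T \right)} = 2 - 5 = -3$)
$\left(J{\left(2 \right)} + G{\left(o{\left(6,-3 \right)} \right)}\right)^{2} = \left(2 - 3\right)^{2} = \left(-1\right)^{2} = 1$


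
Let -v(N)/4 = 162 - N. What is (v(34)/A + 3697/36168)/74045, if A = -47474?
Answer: 97014697/63569099775720 ≈ 1.5261e-6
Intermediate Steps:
v(N) = -648 + 4*N (v(N) = -4*(162 - N) = -648 + 4*N)
(v(34)/A + 3697/36168)/74045 = ((-648 + 4*34)/(-47474) + 3697/36168)/74045 = ((-648 + 136)*(-1/47474) + 3697*(1/36168))*(1/74045) = (-512*(-1/47474) + 3697/36168)*(1/74045) = (256/23737 + 3697/36168)*(1/74045) = (97014697/858519816)*(1/74045) = 97014697/63569099775720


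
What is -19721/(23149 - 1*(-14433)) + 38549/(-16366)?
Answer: -63267943/21966679 ≈ -2.8802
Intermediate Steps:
-19721/(23149 - 1*(-14433)) + 38549/(-16366) = -19721/(23149 + 14433) + 38549*(-1/16366) = -19721/37582 - 5507/2338 = -63267943/21966679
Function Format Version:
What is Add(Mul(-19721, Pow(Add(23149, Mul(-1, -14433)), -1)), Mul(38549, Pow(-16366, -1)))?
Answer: Rational(-63267943, 21966679) ≈ -2.8802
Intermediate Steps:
Add(Mul(-19721, Pow(Add(23149, Mul(-1, -14433)), -1)), Mul(38549, Pow(-16366, -1))) = Add(Mul(-19721, Pow(Add(23149, 14433), -1)), Mul(38549, Rational(-1, 16366))) = Add(Mul(-19721, Pow(37582, -1)), Rational(-5507, 2338)) = Add(Mul(-19721, Rational(1, 37582)), Rational(-5507, 2338)) = Add(Rational(-19721, 37582), Rational(-5507, 2338)) = Rational(-63267943, 21966679)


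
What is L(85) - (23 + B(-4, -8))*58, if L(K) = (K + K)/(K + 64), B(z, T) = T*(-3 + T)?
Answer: -959092/149 ≈ -6436.9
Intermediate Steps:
L(K) = 2*K/(64 + K) (L(K) = (2*K)/(64 + K) = 2*K/(64 + K))
L(85) - (23 + B(-4, -8))*58 = 2*85/(64 + 85) - (23 - 8*(-3 - 8))*58 = 2*85/149 - (23 - 8*(-11))*58 = 2*85*(1/149) - (23 + 88)*58 = 170/149 - 111*58 = 170/149 - 1*6438 = 170/149 - 6438 = -959092/149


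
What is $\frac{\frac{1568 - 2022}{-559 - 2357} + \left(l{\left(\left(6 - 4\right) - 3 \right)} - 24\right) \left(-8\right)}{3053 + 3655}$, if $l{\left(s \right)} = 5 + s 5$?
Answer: $\frac{21551}{752328} \approx 0.028646$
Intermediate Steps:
$l{\left(s \right)} = 5 + 5 s$
$\frac{\frac{1568 - 2022}{-559 - 2357} + \left(l{\left(\left(6 - 4\right) - 3 \right)} - 24\right) \left(-8\right)}{3053 + 3655} = \frac{\frac{1568 - 2022}{-559 - 2357} + \left(\left(5 + 5 \left(\left(6 - 4\right) - 3\right)\right) - 24\right) \left(-8\right)}{3053 + 3655} = \frac{- \frac{454}{-2916} + \left(\left(5 + 5 \left(2 - 3\right)\right) - 24\right) \left(-8\right)}{6708} = \left(\left(-454\right) \left(- \frac{1}{2916}\right) + \left(\left(5 + 5 \left(-1\right)\right) - 24\right) \left(-8\right)\right) \frac{1}{6708} = \left(\frac{227}{1458} + \left(\left(5 - 5\right) - 24\right) \left(-8\right)\right) \frac{1}{6708} = \left(\frac{227}{1458} + \left(0 - 24\right) \left(-8\right)\right) \frac{1}{6708} = \left(\frac{227}{1458} - -192\right) \frac{1}{6708} = \left(\frac{227}{1458} + 192\right) \frac{1}{6708} = \frac{280163}{1458} \cdot \frac{1}{6708} = \frac{21551}{752328}$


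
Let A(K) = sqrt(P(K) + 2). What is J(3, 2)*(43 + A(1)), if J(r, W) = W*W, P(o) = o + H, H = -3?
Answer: 172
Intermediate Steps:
P(o) = -3 + o (P(o) = o - 3 = -3 + o)
J(r, W) = W**2
A(K) = sqrt(-1 + K) (A(K) = sqrt((-3 + K) + 2) = sqrt(-1 + K))
J(3, 2)*(43 + A(1)) = 2**2*(43 + sqrt(-1 + 1)) = 4*(43 + sqrt(0)) = 4*(43 + 0) = 4*43 = 172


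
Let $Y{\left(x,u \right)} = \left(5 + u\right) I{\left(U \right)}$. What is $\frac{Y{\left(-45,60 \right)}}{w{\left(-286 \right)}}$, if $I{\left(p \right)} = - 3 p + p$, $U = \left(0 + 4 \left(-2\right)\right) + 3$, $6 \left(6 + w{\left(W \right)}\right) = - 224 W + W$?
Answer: $\frac{1950}{31871} \approx 0.061184$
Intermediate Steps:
$w{\left(W \right)} = -6 - \frac{223 W}{6}$ ($w{\left(W \right)} = -6 + \frac{- 224 W + W}{6} = -6 + \frac{\left(-223\right) W}{6} = -6 - \frac{223 W}{6}$)
$U = -5$ ($U = \left(0 - 8\right) + 3 = -8 + 3 = -5$)
$I{\left(p \right)} = - 2 p$
$Y{\left(x,u \right)} = 50 + 10 u$ ($Y{\left(x,u \right)} = \left(5 + u\right) \left(\left(-2\right) \left(-5\right)\right) = \left(5 + u\right) 10 = 50 + 10 u$)
$\frac{Y{\left(-45,60 \right)}}{w{\left(-286 \right)}} = \frac{50 + 10 \cdot 60}{-6 - - \frac{31889}{3}} = \frac{50 + 600}{-6 + \frac{31889}{3}} = \frac{650}{\frac{31871}{3}} = 650 \cdot \frac{3}{31871} = \frac{1950}{31871}$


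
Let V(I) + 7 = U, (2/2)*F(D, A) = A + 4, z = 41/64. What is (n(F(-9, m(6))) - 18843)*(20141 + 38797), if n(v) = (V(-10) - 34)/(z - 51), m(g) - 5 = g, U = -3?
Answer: -325381550934/293 ≈ -1.1105e+9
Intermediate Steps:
m(g) = 5 + g
z = 41/64 (z = 41*(1/64) = 41/64 ≈ 0.64063)
F(D, A) = 4 + A (F(D, A) = A + 4 = 4 + A)
V(I) = -10 (V(I) = -7 - 3 = -10)
n(v) = 256/293 (n(v) = (-10 - 34)/(41/64 - 51) = -44/(-3223/64) = -44*(-64/3223) = 256/293)
(n(F(-9, m(6))) - 18843)*(20141 + 38797) = (256/293 - 18843)*(20141 + 38797) = -5520743/293*58938 = -325381550934/293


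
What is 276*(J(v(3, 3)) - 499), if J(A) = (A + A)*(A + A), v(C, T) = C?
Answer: -127788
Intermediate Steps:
J(A) = 4*A² (J(A) = (2*A)*(2*A) = 4*A²)
276*(J(v(3, 3)) - 499) = 276*(4*3² - 499) = 276*(4*9 - 499) = 276*(36 - 499) = 276*(-463) = -127788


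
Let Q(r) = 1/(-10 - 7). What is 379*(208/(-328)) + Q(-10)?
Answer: -167559/697 ≈ -240.40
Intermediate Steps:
Q(r) = -1/17 (Q(r) = 1/(-17) = -1/17)
379*(208/(-328)) + Q(-10) = 379*(208/(-328)) - 1/17 = 379*(208*(-1/328)) - 1/17 = 379*(-26/41) - 1/17 = -9854/41 - 1/17 = -167559/697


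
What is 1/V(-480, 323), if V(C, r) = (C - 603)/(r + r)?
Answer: -34/57 ≈ -0.59649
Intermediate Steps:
V(C, r) = (-603 + C)/(2*r) (V(C, r) = (-603 + C)/((2*r)) = (-603 + C)*(1/(2*r)) = (-603 + C)/(2*r))
1/V(-480, 323) = 1/((1/2)*(-603 - 480)/323) = 1/((1/2)*(1/323)*(-1083)) = 1/(-57/34) = -34/57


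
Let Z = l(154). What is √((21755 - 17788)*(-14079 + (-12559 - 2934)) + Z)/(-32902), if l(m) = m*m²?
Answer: -I*√28414965/16451 ≈ -0.32403*I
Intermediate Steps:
l(m) = m³
Z = 3652264 (Z = 154³ = 3652264)
√((21755 - 17788)*(-14079 + (-12559 - 2934)) + Z)/(-32902) = √((21755 - 17788)*(-14079 + (-12559 - 2934)) + 3652264)/(-32902) = √(3967*(-14079 - 15493) + 3652264)*(-1/32902) = √(3967*(-29572) + 3652264)*(-1/32902) = √(-117312124 + 3652264)*(-1/32902) = √(-113659860)*(-1/32902) = (2*I*√28414965)*(-1/32902) = -I*√28414965/16451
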